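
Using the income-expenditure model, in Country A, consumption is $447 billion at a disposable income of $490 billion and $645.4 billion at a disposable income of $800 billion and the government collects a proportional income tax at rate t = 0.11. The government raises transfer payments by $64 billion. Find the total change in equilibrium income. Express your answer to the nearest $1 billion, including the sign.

MPC = ΔC/ΔYd = (645.4 − 447)/(800 − 490) = 198.4/310 = 0.64.
The transfer change shifts disposable income by +$64 billion, so first-round consumption changes by c·ΔTR = 0.64 × (+$64 billion) = +$40.96 billion.
Expenditure multiplier = 1/(1 − c(1−t)) = 1/(1 − 0.64×0.89) = 1/0.4304 ≈ 2.323.
The transfer multiplier is c × k ≈ 1.487, so ΔY = k × (c·ΔTR) = (+$40.96 billion) / 0.4304 ≈ +$95 billion.

+$95 billion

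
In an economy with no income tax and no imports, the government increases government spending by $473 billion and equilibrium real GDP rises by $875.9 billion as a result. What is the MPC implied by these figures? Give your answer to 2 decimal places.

Implied spending multiplier k = ΔY/ΔG = 875.9/473 ≈ 1.8518.
Since k = 1/(1 − MPC), MPC = 1 − 1/k = 1 − ΔG/ΔY = 1 − 473/875.9 ≈ 0.46.

0.46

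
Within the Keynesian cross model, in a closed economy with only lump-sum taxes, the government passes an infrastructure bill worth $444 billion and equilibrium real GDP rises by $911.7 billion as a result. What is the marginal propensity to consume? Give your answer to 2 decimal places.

0.51

Implied spending multiplier k = ΔY/ΔG = 911.7/444 ≈ 2.0534.
Since k = 1/(1 − MPC), MPC = 1 − 1/k = 1 − ΔG/ΔY = 1 − 444/911.7 ≈ 0.51.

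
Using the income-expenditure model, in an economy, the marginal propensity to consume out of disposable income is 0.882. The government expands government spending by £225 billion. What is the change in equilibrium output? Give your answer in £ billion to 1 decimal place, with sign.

Government-spending multiplier = 1/(1 − MPC) = 1/(1 − 0.882) = 1/0.118 ≈ 8.475.
ΔY = k × ΔG = (+£225 billion) / 0.118 ≈ +£1,906.8 billion.

+£1,906.8 billion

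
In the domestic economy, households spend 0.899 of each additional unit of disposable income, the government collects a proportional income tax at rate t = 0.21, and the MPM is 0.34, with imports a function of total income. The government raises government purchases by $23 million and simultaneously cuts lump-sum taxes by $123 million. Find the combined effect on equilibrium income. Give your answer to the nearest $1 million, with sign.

Expenditure multiplier = 1/(1 − c(1−t) + m) = 1/(1 − 0.899×0.79 + 0.34) = 1/0.62979 ≈ 1.588.
ΔG contributes k·ΔG = (+$23 million) / 0.62979 ≈ +$36.5 million.
ΔT of −$123 million changes first-round spending by −c·ΔT = +$110.577 million, contributing k·(−c·ΔT) = (+$110.577 million) / 0.62979 ≈ +$175.6 million.
Net ΔY = k(ΔG − c·ΔT) = (+$133.577 million) / 0.62979 ≈ +$212 million.

+$212 million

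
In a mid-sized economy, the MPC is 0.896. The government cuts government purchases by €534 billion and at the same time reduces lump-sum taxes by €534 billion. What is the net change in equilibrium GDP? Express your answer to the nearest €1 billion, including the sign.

−€534 billion

Expenditure multiplier = 1/(1 − MPC) = 1/(1 − 0.896) = 1/0.104 ≈ 9.615.
ΔG contributes k·ΔG = (−€534 billion) / 0.104 ≈ −€5,134.6 billion.
ΔT of −€534 billion changes first-round spending by −c·ΔT = +€478.464 billion, contributing k·(−c·ΔT) = (+€478.464 billion) / 0.104 ≈ +€4,600.6 billion.
With ΔG = ΔT and no other leakages, the balanced-budget multiplier is 1, so ΔY = ΔG = −€534 billion.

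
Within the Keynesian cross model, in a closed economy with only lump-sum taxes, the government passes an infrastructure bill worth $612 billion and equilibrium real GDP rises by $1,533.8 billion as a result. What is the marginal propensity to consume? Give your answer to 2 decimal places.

0.60

Implied spending multiplier k = ΔY/ΔG = 1,533.8/612 ≈ 2.5062.
Since k = 1/(1 − MPC), MPC = 1 − 1/k = 1 − ΔG/ΔY = 1 − 612/1,533.8 ≈ 0.60.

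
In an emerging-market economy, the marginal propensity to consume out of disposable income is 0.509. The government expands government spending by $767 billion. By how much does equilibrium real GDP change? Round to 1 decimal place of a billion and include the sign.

Government-spending multiplier = 1/(1 − MPC) = 1/(1 − 0.509) = 1/0.491 ≈ 2.037.
ΔY = k × ΔG = (+$767 billion) / 0.491 ≈ +$1,562.1 billion.

+$1,562.1 billion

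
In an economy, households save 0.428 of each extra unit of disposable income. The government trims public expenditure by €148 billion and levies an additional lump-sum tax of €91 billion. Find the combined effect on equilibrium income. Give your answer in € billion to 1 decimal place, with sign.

−€467.4 billion

MPC = 1 − MPS = 1 − 0.428 = 0.572.
Expenditure multiplier = 1/(1 − MPC) = 1/(1 − 0.572) = 1/0.428 ≈ 2.336.
ΔG contributes k·ΔG = (−€148 billion) / 0.428 ≈ −€345.8 billion.
ΔT of +€91 billion changes first-round spending by −c·ΔT = −€52.052 billion, contributing k·(−c·ΔT) = (−€52.052 billion) / 0.428 ≈ −€121.6 billion.
Net ΔY = k(ΔG − c·ΔT) = (−€200.052 billion) / 0.428 ≈ −€467.4 billion.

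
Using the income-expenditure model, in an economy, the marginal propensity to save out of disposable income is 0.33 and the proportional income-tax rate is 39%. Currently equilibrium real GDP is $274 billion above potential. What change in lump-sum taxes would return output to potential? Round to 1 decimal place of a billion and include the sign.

+$241.8 billion

MPC = 1 − MPS = 1 − 0.33 = 0.67.
Spending multiplier = 1/(1 − c(1−t)) = 1/(1 − 0.67×0.61) = 1/0.5913 ≈ 1.691.
Tax multiplier = −c·k = −0.67/0.5913 ≈ −1.133. Need ΔY = −$274 billion, so ΔT = ΔY/(−c·k) = −(−$274 billion) × 0.5913 / 0.67 ≈ +$241.8 billion.
The government should raise lump-sum taxes by $241.8 billion.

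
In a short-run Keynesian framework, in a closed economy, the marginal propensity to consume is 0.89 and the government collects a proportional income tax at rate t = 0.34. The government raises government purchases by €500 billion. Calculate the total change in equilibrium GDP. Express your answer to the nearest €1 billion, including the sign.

+€1,212 billion

Expenditure multiplier = 1/(1 − c(1−t)) = 1/(1 − 0.89×0.66) = 1/0.4126 ≈ 2.424.
ΔY = k × ΔG = (+€500 billion) / 0.4126 ≈ +€1,212 billion.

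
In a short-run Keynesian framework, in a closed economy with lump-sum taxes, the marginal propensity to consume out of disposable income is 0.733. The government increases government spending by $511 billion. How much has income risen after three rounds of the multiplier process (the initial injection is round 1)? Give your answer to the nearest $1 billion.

$1,160 billion

Round 1 adds ΔG = $511 billion; each later round is MPC = 0.733 times the previous.
After 3 rounds: 511 + 374.563 + 274.554679 = ΔG·(1 − c^3)/(1 − c) = 511 × (1 − 0.393832837)/0.267 ≈ $1,160 billion.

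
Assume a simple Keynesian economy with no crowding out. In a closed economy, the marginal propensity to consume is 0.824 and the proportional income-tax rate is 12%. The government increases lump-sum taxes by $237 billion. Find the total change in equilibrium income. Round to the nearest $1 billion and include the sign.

−$710 billion

A lump-sum tax change of +$237 billion shifts disposable income by −$237 billion; first-round consumption changes by −c × ΔT = −0.824 × (+$237 billion) = −$195.288 billion.
Expenditure multiplier = 1/(1 − c(1−t)) = 1/(1 − 0.824×0.88) = 1/0.27488 ≈ 3.638.
The tax multiplier is −c × k ≈ −2.998, so ΔY = k × (−c·ΔT) = (−$195.288 billion) / 0.27488 ≈ −$710 billion.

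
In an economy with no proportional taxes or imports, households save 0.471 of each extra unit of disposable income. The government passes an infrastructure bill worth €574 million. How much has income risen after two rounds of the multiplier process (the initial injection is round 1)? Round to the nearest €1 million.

€878 million

MPC = 1 − MPS = 1 − 0.471 = 0.529.
Round 1 adds ΔG = €574 million; each later round is MPC = 0.529 times the previous.
After 2 rounds: 574 + 303.646 = ΔG·(1 − c^2)/(1 − c) = 574 × (1 − 0.279841)/0.471 ≈ €878 million.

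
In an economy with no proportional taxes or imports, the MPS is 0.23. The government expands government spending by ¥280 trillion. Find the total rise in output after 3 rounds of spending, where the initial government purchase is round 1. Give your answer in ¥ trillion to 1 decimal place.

MPC = 1 − MPS = 1 − 0.23 = 0.77.
Round 1 adds ΔG = ¥280 trillion; each later round is MPC = 0.77 times the previous.
After 3 rounds: 280 + 215.6 + 166.012 = ΔG·(1 − c^3)/(1 − c) = 280 × (1 − 0.456533)/0.23 ≈ ¥661.6 trillion.

¥661.6 trillion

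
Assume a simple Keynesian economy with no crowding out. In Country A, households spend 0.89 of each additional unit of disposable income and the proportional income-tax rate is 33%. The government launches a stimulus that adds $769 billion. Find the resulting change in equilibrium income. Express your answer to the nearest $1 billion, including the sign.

Government-spending multiplier = 1/(1 − c(1−t)) = 1/(1 − 0.89×0.67) = 1/0.4037 ≈ 2.477.
ΔY = k × ΔG = (+$769 billion) / 0.4037 ≈ +$1,905 billion.

+$1,905 billion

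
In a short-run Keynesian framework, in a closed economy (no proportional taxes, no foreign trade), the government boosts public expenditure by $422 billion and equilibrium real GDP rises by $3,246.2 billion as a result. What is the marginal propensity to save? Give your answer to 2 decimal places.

0.13

Implied spending multiplier k = ΔY/ΔG = 3,246.2/422 ≈ 7.6924.
Since k = 1/(1 − MPC), MPC = 1 − 1/k = 1 − ΔG/ΔY = 1 − 422/3,246.2 ≈ 0.87.
MPS = 1 − MPC = 0.13.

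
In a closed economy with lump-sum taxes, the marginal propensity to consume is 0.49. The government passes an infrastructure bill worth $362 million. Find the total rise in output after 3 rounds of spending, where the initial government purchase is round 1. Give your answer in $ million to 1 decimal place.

Round 1 adds ΔG = $362 million; each later round is MPC = 0.49 times the previous.
After 3 rounds: 362 + 177.38 + 86.9162 = ΔG·(1 − c^3)/(1 − c) = 362 × (1 − 0.117649)/0.51 ≈ $626.3 million.

$626.3 million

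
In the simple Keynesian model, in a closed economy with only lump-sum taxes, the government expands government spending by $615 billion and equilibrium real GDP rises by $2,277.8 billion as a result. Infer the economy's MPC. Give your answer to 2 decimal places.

0.73

Implied spending multiplier k = ΔY/ΔG = 2,277.8/615 ≈ 3.7037.
Since k = 1/(1 − MPC), MPC = 1 − 1/k = 1 − ΔG/ΔY = 1 − 615/2,277.8 ≈ 0.73.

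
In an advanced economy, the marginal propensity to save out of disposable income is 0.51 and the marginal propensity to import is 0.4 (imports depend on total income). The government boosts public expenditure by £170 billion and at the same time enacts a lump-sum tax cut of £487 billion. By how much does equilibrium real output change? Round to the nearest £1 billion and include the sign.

MPC = 1 − MPS = 1 − 0.51 = 0.49.
Expenditure multiplier = 1/(1 − c + m) = 1/(1 − 0.49 + 0.4) = 1/0.91 ≈ 1.099.
ΔG contributes k·ΔG = (+£170 billion) / 0.91 ≈ +£186.8 billion.
ΔT of −£487 billion changes first-round spending by −c·ΔT = +£238.63 billion, contributing k·(−c·ΔT) = (+£238.63 billion) / 0.91 ≈ +£262.2 billion.
Net ΔY = k(ΔG − c·ΔT) = (+£408.63 billion) / 0.91 ≈ +£449 billion.

+£449 billion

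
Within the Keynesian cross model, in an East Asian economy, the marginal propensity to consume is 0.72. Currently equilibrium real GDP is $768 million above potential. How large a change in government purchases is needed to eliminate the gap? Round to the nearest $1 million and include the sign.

Spending multiplier = 1/(1 − MPC) = 1/(1 − 0.72) = 1/0.28 ≈ 3.571.
Need ΔY = −$768 million, so ΔG = ΔY/k = (−$768 million) × 0.28 ≈ −$215 million.
The government should cut government purchases by $215 million.

−$215 million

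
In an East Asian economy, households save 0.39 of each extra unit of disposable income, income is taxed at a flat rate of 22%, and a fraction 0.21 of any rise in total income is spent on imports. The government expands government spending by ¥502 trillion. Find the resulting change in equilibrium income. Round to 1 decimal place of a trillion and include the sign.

+¥683.7 trillion

MPC = 1 − MPS = 1 − 0.39 = 0.61.
Spending multiplier = 1/(1 − c(1−t) + m) = 1/(1 − 0.61×0.78 + 0.21) = 1/0.7342 ≈ 1.362.
ΔY = k × ΔG = (+¥502 trillion) / 0.7342 ≈ +¥683.7 trillion.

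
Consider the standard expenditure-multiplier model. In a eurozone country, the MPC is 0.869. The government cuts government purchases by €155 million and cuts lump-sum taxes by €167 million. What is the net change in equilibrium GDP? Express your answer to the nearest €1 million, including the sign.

−€75 million

Expenditure multiplier = 1/(1 − MPC) = 1/(1 − 0.869) = 1/0.131 ≈ 7.634.
ΔG contributes k·ΔG = (−€155 million) / 0.131 ≈ −€1,183.2 million.
ΔT of −€167 million changes first-round spending by −c·ΔT = +€145.123 million, contributing k·(−c·ΔT) = (+€145.123 million) / 0.131 ≈ +€1,107.8 million.
Net ΔY = k(ΔG − c·ΔT) = (−€9.877 million) / 0.131 ≈ −€75 million.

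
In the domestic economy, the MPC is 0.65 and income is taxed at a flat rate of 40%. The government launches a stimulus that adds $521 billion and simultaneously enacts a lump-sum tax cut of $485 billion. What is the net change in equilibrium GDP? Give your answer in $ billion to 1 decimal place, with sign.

Expenditure multiplier = 1/(1 − c(1−t)) = 1/(1 − 0.65×0.6) = 1/0.61 ≈ 1.639.
ΔG contributes k·ΔG = (+$521 billion) / 0.61 ≈ +$854.1 billion.
ΔT of −$485 billion changes first-round spending by −c·ΔT = +$315.25 billion, contributing k·(−c·ΔT) = (+$315.25 billion) / 0.61 ≈ +$516.8 billion.
Net ΔY = k(ΔG − c·ΔT) = (+$836.25 billion) / 0.61 ≈ +$1,370.9 billion.

+$1,370.9 billion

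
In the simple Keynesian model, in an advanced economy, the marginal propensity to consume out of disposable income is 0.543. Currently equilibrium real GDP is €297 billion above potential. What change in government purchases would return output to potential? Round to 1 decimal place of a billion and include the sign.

Spending multiplier = 1/(1 − MPC) = 1/(1 − 0.543) = 1/0.457 ≈ 2.188.
Need ΔY = −€297 billion, so ΔG = ΔY/k = (−€297 billion) × 0.457 ≈ −€135.7 billion.
The government should cut government purchases by €135.7 billion.

−€135.7 billion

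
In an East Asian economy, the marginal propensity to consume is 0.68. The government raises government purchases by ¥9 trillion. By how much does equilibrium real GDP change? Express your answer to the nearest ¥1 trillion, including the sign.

Expenditure multiplier = 1/(1 − MPC) = 1/(1 − 0.68) = 1/0.32 = 3.125.
ΔY = k × ΔG = (+¥9 trillion) / 0.32 ≈ +¥28 trillion.

+¥28 trillion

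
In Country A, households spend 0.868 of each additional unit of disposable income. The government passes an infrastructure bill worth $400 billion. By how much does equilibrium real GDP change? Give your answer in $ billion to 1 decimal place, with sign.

Expenditure multiplier = 1/(1 − MPC) = 1/(1 − 0.868) = 1/0.132 ≈ 7.576.
ΔY = k × ΔG = (+$400 billion) / 0.132 ≈ +$3,030.3 billion.

+$3,030.3 billion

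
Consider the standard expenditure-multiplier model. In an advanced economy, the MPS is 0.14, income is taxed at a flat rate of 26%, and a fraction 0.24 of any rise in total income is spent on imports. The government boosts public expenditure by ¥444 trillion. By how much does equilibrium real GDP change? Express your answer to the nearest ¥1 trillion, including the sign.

MPC = 1 − MPS = 1 − 0.14 = 0.86.
Government-spending multiplier = 1/(1 − c(1−t) + m) = 1/(1 − 0.86×0.74 + 0.24) = 1/0.6036 ≈ 1.657.
ΔY = k × ΔG = (+¥444 trillion) / 0.6036 ≈ +¥736 trillion.

+¥736 trillion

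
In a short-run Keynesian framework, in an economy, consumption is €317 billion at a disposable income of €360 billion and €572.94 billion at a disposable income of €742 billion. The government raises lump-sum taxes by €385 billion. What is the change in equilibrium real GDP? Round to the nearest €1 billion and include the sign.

MPC = ΔC/ΔYd = (572.94 − 317)/(742 − 360) = 255.94/382 = 0.67.
A lump-sum tax change of +€385 billion shifts disposable income by −€385 billion; first-round consumption changes by −c × ΔT = −0.67 × (+€385 billion) = −€257.95 billion.
Expenditure multiplier = 1/(1 − MPC) = 1/(1 − 0.67) = 1/0.33 ≈ 3.03.
The tax multiplier is −c × k ≈ −2.03, so ΔY = k × (−c·ΔT) = (−€257.95 billion) / 0.33 ≈ −€782 billion.

−€782 billion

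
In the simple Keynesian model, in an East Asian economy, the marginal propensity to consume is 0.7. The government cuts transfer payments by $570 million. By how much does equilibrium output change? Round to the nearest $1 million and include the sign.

The transfer change shifts disposable income by −$570 million, so first-round consumption changes by c·ΔTR = 0.7 × (−$570 million) = −$399 million.
Expenditure multiplier = 1/(1 − MPC) = 1/(1 − 0.7) = 1/0.3 ≈ 3.333.
The transfer multiplier is c × k ≈ 2.333, so ΔY = k × (c·ΔTR) = (−$399 million) / 0.3 = −$1,330 million.

−$1,330 million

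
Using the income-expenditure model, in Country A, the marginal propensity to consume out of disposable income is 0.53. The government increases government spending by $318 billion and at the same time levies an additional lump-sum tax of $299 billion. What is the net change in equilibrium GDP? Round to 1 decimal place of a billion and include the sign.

+$339.4 billion

Expenditure multiplier = 1/(1 − MPC) = 1/(1 − 0.53) = 1/0.47 ≈ 2.128.
ΔG contributes k·ΔG = (+$318 billion) / 0.47 ≈ +$676.6 billion.
ΔT of +$299 billion changes first-round spending by −c·ΔT = −$158.47 billion, contributing k·(−c·ΔT) = (−$158.47 billion) / 0.47 ≈ −$337.2 billion.
Net ΔY = k(ΔG − c·ΔT) = (+$159.53 billion) / 0.47 ≈ +$339.4 billion.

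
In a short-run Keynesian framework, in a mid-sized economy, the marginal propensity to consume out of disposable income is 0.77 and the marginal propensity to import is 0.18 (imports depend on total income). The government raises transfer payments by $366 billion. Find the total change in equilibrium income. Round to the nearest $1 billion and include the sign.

+$687 billion

The transfer change shifts disposable income by +$366 billion, so first-round consumption changes by c·ΔTR = 0.77 × (+$366 billion) = +$281.82 billion.
Expenditure multiplier = 1/(1 − c + m) = 1/(1 − 0.77 + 0.18) = 1/0.41 ≈ 2.439.
The transfer multiplier is c × k ≈ 1.878, so ΔY = k × (c·ΔTR) = (+$281.82 billion) / 0.41 ≈ +$687 billion.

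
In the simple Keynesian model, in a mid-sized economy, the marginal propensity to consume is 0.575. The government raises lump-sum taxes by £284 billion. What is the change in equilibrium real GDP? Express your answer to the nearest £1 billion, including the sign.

−£384 billion

A lump-sum tax change of +£284 billion shifts disposable income by −£284 billion; first-round consumption changes by −c × ΔT = −0.575 × (+£284 billion) = −£163.3 billion.
Expenditure multiplier = 1/(1 − MPC) = 1/(1 − 0.575) = 1/0.425 ≈ 2.353.
The tax multiplier is −c × k ≈ −1.353, so ΔY = k × (−c·ΔT) = (−£163.3 billion) / 0.425 ≈ −£384 billion.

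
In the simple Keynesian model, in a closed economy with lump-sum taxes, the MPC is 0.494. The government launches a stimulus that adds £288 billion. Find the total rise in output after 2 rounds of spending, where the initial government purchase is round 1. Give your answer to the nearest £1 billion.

£430 billion

Round 1 adds ΔG = £288 billion; each later round is MPC = 0.494 times the previous.
After 2 rounds: 288 + 142.272 = ΔG·(1 − c^2)/(1 − c) = 288 × (1 − 0.244036)/0.506 ≈ £430 billion.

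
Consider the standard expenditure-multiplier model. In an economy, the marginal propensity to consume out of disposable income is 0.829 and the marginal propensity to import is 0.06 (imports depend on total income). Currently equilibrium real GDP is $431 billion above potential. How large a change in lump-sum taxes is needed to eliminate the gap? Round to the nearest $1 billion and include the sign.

+$120 billion

Spending multiplier = 1/(1 − c + m) = 1/(1 − 0.829 + 0.06) = 1/0.231 ≈ 4.329.
Tax multiplier = −c·k = −0.829/0.231 ≈ −3.589. Need ΔY = −$431 billion, so ΔT = ΔY/(−c·k) = −(−$431 billion) × 0.231 / 0.829 ≈ +$120 billion.
The government should raise lump-sum taxes by $120 billion.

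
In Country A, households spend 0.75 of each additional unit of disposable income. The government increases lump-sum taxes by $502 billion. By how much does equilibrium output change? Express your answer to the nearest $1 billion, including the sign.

−$1,506 billion

A lump-sum tax change of +$502 billion shifts disposable income by −$502 billion; first-round consumption changes by −c × ΔT = −0.75 × (+$502 billion) = −$376.5 billion.
Expenditure multiplier = 1/(1 − MPC) = 1/(1 − 0.75) = 1/0.25 = 4.
The tax multiplier is −c × k = −3, so ΔY = k × (−c·ΔT) = (−$376.5 billion) / 0.25 = −$1,506 billion.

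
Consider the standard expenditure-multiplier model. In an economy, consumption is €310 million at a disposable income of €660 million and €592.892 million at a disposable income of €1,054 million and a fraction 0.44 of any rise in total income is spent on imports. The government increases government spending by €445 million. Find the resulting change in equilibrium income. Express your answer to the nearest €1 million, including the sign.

MPC = ΔC/ΔYd = (592.892 − 310)/(1,054 − 660) = 282.892/394 = 0.718.
Expenditure multiplier = 1/(1 − c + m) = 1/(1 − 0.718 + 0.44) = 1/0.722 ≈ 1.385.
ΔY = k × ΔG = (+€445 million) / 0.722 ≈ +€616 million.

+€616 million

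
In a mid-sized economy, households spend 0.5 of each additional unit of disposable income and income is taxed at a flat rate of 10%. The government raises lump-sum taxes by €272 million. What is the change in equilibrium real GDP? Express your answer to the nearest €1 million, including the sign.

A lump-sum tax change of +€272 million shifts disposable income by −€272 million; first-round consumption changes by −c × ΔT = −0.5 × (+€272 million) = −€136 million.
Expenditure multiplier = 1/(1 − c(1−t)) = 1/(1 − 0.5×0.9) = 1/0.55 ≈ 1.818.
The tax multiplier is −c × k ≈ −0.909, so ΔY = k × (−c·ΔT) = (−€136 million) / 0.55 ≈ −€247 million.

−€247 million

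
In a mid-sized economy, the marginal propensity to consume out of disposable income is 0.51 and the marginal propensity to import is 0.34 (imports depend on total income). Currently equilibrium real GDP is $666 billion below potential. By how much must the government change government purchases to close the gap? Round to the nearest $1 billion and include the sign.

+$553 billion

Spending multiplier = 1/(1 − c + m) = 1/(1 − 0.51 + 0.34) = 1/0.83 ≈ 1.205.
Need ΔY = +$666 billion, so ΔG = ΔY/k = (+$666 billion) × 0.83 ≈ +$553 billion.
The government should increase government purchases by $553 billion.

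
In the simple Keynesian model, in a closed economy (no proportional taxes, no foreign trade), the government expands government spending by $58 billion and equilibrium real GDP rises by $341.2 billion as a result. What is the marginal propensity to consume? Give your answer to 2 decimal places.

0.83

Implied spending multiplier k = ΔY/ΔG = 341.2/58 ≈ 5.8828.
Since k = 1/(1 − MPC), MPC = 1 − 1/k = 1 − ΔG/ΔY = 1 − 58/341.2 ≈ 0.83.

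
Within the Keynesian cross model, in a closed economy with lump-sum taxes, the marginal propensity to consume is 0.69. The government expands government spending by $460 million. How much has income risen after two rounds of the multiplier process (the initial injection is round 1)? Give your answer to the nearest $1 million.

Round 1 adds ΔG = $460 million; each later round is MPC = 0.69 times the previous.
After 2 rounds: 460 + 317.4 = ΔG·(1 − c^2)/(1 − c) = 460 × (1 − 0.4761)/0.31 ≈ $777 million.

$777 million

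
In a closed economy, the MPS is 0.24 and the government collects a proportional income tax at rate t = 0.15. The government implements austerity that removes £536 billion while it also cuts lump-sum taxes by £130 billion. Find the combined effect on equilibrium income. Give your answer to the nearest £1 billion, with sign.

−£1,235 billion

MPC = 1 − MPS = 1 − 0.24 = 0.76.
Expenditure multiplier = 1/(1 − c(1−t)) = 1/(1 − 0.76×0.85) = 1/0.354 ≈ 2.825.
ΔG contributes k·ΔG = (−£536 billion) / 0.354 ≈ −£1,514.1 billion.
ΔT of −£130 billion changes first-round spending by −c·ΔT = +£98.8 billion, contributing k·(−c·ΔT) = (+£98.8 billion) / 0.354 ≈ +£279.1 billion.
Net ΔY = k(ΔG − c·ΔT) = (−£437.2 billion) / 0.354 ≈ −£1,235 billion.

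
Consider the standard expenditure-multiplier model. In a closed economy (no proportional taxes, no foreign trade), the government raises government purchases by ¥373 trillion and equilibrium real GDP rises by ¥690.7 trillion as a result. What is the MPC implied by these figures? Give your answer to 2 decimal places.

0.46

Implied spending multiplier k = ΔY/ΔG = 690.7/373 ≈ 1.8517.
Since k = 1/(1 − MPC), MPC = 1 − 1/k = 1 − ΔG/ΔY = 1 − 373/690.7 ≈ 0.46.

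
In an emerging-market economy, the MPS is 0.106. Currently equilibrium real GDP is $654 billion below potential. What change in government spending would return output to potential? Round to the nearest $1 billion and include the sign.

MPC = 1 − MPS = 1 − 0.106 = 0.894.
Spending multiplier = 1/(1 − MPC) = 1/(1 − 0.894) = 1/0.106 ≈ 9.434.
Need ΔY = +$654 billion, so ΔG = ΔY/k = (+$654 billion) × 0.106 ≈ +$69 billion.
The government should increase government spending by $69 billion.

+$69 billion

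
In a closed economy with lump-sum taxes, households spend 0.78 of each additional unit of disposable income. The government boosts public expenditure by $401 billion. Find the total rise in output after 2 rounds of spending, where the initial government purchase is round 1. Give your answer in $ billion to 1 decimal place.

Round 1 adds ΔG = $401 billion; each later round is MPC = 0.78 times the previous.
After 2 rounds: 401 + 312.78 = ΔG·(1 − c^2)/(1 − c) = 401 × (1 − 0.6084)/0.22 ≈ $713.8 billion.

$713.8 billion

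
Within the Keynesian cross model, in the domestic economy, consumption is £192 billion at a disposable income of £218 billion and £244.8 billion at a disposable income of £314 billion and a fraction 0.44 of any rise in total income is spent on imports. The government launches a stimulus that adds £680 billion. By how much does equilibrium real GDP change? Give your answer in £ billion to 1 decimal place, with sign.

MPC = ΔC/ΔYd = (244.8 − 192)/(314 − 218) = 52.8/96 = 0.55.
Spending multiplier = 1/(1 − c + m) = 1/(1 − 0.55 + 0.44) = 1/0.89 ≈ 1.124.
ΔY = k × ΔG = (+£680 billion) / 0.89 ≈ +£764 billion.

+£764.0 billion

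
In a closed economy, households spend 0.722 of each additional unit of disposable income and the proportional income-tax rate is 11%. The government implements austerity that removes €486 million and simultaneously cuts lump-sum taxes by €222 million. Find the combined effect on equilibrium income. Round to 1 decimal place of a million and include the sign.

−€911.3 million

Expenditure multiplier = 1/(1 − c(1−t)) = 1/(1 − 0.722×0.89) = 1/0.35742 ≈ 2.798.
ΔG contributes k·ΔG = (−€486 million) / 0.35742 ≈ −€1,359.7 million.
ΔT of −€222 million changes first-round spending by −c·ΔT = +€160.284 million, contributing k·(−c·ΔT) = (+€160.284 million) / 0.35742 ≈ +€448.4 million.
Net ΔY = k(ΔG − c·ΔT) = (−€325.716 million) / 0.35742 ≈ −€911.3 million.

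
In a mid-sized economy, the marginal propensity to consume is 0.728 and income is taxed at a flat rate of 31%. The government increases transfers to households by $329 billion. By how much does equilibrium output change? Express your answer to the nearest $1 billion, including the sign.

The transfer change shifts disposable income by +$329 billion, so first-round consumption changes by c·ΔTR = 0.728 × (+$329 billion) = +$239.512 billion.
Expenditure multiplier = 1/(1 − c(1−t)) = 1/(1 − 0.728×0.69) = 1/0.49768 ≈ 2.009.
The transfer multiplier is c × k ≈ 1.463, so ΔY = k × (c·ΔTR) = (+$239.512 billion) / 0.49768 ≈ +$481 billion.

+$481 billion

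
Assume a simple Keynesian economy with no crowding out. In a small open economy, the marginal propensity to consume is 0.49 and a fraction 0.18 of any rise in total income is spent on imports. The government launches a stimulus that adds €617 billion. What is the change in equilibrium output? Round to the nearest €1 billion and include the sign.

+€894 billion

Government-spending multiplier = 1/(1 − c + m) = 1/(1 − 0.49 + 0.18) = 1/0.69 ≈ 1.449.
ΔY = k × ΔG = (+€617 billion) / 0.69 ≈ +€894 billion.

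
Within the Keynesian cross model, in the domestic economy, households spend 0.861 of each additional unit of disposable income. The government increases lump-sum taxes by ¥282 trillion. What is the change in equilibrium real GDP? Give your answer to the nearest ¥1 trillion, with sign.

A lump-sum tax change of +¥282 trillion shifts disposable income by −¥282 trillion; first-round consumption changes by −c × ΔT = −0.861 × (+¥282 trillion) = −¥242.802 trillion.
Expenditure multiplier = 1/(1 − MPC) = 1/(1 − 0.861) = 1/0.139 ≈ 7.194.
The tax multiplier is −c × k ≈ −6.194, so ΔY = k × (−c·ΔT) = (−¥242.802 trillion) / 0.139 ≈ −¥1,747 trillion.

−¥1,747 trillion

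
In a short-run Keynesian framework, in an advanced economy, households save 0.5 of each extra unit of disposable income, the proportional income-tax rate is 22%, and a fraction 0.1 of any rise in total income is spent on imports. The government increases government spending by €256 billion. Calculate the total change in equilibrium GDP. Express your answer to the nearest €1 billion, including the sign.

+€361 billion

MPC = 1 − MPS = 1 − 0.5 = 0.5.
Government-spending multiplier = 1/(1 − c(1−t) + m) = 1/(1 − 0.5×0.78 + 0.1) = 1/0.71 ≈ 1.408.
ΔY = k × ΔG = (+€256 billion) / 0.71 ≈ +€361 billion.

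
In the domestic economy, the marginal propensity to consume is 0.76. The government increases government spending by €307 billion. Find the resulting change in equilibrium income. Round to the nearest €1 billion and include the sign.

+€1,279 billion

Expenditure multiplier = 1/(1 − MPC) = 1/(1 − 0.76) = 1/0.24 ≈ 4.167.
ΔY = k × ΔG = (+€307 billion) / 0.24 ≈ +€1,279 billion.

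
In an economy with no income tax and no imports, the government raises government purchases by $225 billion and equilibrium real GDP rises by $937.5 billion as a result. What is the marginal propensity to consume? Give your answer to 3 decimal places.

Implied spending multiplier k = ΔY/ΔG = 937.5/225 ≈ 4.1667.
Since k = 1/(1 − MPC), MPC = 1 − 1/k = 1 − ΔG/ΔY = 1 − 225/937.5 = 0.760.

0.760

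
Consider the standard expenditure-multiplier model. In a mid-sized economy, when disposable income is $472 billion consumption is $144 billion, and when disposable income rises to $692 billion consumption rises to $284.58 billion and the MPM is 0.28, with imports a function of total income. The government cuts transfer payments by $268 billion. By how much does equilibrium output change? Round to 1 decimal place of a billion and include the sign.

MPC = ΔC/ΔYd = (284.58 − 144)/(692 − 472) = 140.58/220 = 0.639.
The transfer change shifts disposable income by −$268 billion, so first-round consumption changes by c·ΔTR = 0.639 × (−$268 billion) = −$171.252 billion.
Expenditure multiplier = 1/(1 − c + m) = 1/(1 − 0.639 + 0.28) = 1/0.641 ≈ 1.56.
The transfer multiplier is c × k ≈ 0.997, so ΔY = k × (c·ΔTR) = (−$171.252 billion) / 0.641 ≈ −$267.2 billion.

−$267.2 billion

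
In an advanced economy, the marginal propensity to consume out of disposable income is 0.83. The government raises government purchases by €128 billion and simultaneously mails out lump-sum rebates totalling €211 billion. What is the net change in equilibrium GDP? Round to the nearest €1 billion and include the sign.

+€1,783 billion

Expenditure multiplier = 1/(1 − MPC) = 1/(1 − 0.83) = 1/0.17 ≈ 5.882.
ΔG contributes k·ΔG = (+€128 billion) / 0.17 ≈ +€752.9 billion.
ΔT of −€211 billion changes first-round spending by −c·ΔT = +€175.13 billion, contributing k·(−c·ΔT) = (+€175.13 billion) / 0.17 ≈ +€1,030.2 billion.
Net ΔY = k(ΔG − c·ΔT) = (+€303.13 billion) / 0.17 ≈ +€1,783 billion.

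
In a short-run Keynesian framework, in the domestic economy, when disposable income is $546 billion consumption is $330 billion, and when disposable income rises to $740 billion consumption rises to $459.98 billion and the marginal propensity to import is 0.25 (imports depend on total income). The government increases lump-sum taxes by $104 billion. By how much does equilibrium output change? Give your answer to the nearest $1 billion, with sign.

−$120 billion

MPC = ΔC/ΔYd = (459.98 − 330)/(740 − 546) = 129.98/194 = 0.67.
A lump-sum tax change of +$104 billion shifts disposable income by −$104 billion; first-round consumption changes by −c × ΔT = −0.67 × (+$104 billion) = −$69.68 billion.
Expenditure multiplier = 1/(1 − c + m) = 1/(1 − 0.67 + 0.25) = 1/0.58 ≈ 1.724.
The tax multiplier is −c × k ≈ −1.155, so ΔY = k × (−c·ΔT) = (−$69.68 billion) / 0.58 ≈ −$120 billion.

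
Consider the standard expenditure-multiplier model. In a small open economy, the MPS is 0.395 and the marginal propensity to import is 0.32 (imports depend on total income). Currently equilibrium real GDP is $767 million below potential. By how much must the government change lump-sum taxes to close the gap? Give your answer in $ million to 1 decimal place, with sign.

−$906.5 million

MPC = 1 − MPS = 1 − 0.395 = 0.605.
Spending multiplier = 1/(1 − c + m) = 1/(1 − 0.605 + 0.32) = 1/0.715 ≈ 1.399.
Tax multiplier = −c·k = −0.605/0.715 ≈ −0.846. Need ΔY = +$767 million, so ΔT = ΔY/(−c·k) = −(+$767 million) × 0.715 / 0.605 ≈ −$906.5 million.
The government should cut lump-sum taxes by $906.5 million.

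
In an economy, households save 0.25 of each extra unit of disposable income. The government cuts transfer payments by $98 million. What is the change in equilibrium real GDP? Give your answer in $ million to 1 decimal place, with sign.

MPC = 1 − MPS = 1 − 0.25 = 0.75.
The transfer change shifts disposable income by −$98 million, so first-round consumption changes by c·ΔTR = 0.75 × (−$98 million) = −$73.5 million.
Expenditure multiplier = 1/(1 − MPC) = 1/(1 − 0.75) = 1/0.25 = 4.
The transfer multiplier is c × k = 3, so ΔY = k × (c·ΔTR) = (−$73.5 million) / 0.25 = −$294 million.

−$294.0 million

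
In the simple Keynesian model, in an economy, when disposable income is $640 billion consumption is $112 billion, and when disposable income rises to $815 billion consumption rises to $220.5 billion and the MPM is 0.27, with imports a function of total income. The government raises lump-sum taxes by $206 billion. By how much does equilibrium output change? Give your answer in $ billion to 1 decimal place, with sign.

MPC = ΔC/ΔYd = (220.5 − 112)/(815 − 640) = 108.5/175 = 0.62.
A lump-sum tax change of +$206 billion shifts disposable income by −$206 billion; first-round consumption changes by −c × ΔT = −0.62 × (+$206 billion) = −$127.72 billion.
Expenditure multiplier = 1/(1 − c + m) = 1/(1 − 0.62 + 0.27) = 1/0.65 ≈ 1.538.
The tax multiplier is −c × k ≈ −0.954, so ΔY = k × (−c·ΔT) = (−$127.72 billion) / 0.65 ≈ −$196.5 billion.

−$196.5 billion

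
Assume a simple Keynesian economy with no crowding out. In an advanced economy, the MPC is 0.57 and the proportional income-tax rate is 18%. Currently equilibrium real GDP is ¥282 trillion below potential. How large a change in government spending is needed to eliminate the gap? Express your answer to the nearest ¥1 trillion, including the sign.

Spending multiplier = 1/(1 − c(1−t)) = 1/(1 − 0.57×0.82) = 1/0.5326 ≈ 1.878.
Need ΔY = +¥282 trillion, so ΔG = ΔY/k = (+¥282 trillion) × 0.5326 ≈ +¥150 trillion.
The government should increase government spending by ¥150 trillion.

+¥150 trillion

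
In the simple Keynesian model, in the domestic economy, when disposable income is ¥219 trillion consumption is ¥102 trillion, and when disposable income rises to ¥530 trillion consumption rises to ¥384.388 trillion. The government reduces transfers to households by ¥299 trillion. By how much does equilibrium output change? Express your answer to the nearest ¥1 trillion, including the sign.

MPC = ΔC/ΔYd = (384.388 − 102)/(530 − 219) = 282.388/311 = 0.908.
The transfer change shifts disposable income by −¥299 trillion, so first-round consumption changes by c·ΔTR = 0.908 × (−¥299 trillion) = −¥271.492 trillion.
Expenditure multiplier = 1/(1 − MPC) = 1/(1 − 0.908) = 1/0.092 ≈ 10.87.
The transfer multiplier is c × k ≈ 9.87, so ΔY = k × (c·ΔTR) = (−¥271.492 trillion) / 0.092 = −¥2,951 trillion.

−¥2,951 trillion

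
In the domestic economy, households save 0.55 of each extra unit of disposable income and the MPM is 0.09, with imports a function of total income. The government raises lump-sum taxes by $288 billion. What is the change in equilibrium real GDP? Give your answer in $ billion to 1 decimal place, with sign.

−$202.5 billion

MPC = 1 − MPS = 1 − 0.55 = 0.45.
A lump-sum tax change of +$288 billion shifts disposable income by −$288 billion; first-round consumption changes by −c × ΔT = −0.45 × (+$288 billion) = −$129.6 billion.
Expenditure multiplier = 1/(1 − c + m) = 1/(1 − 0.45 + 0.09) = 1/0.64 ≈ 1.563.
The tax multiplier is −c × k ≈ −0.703, so ΔY = k × (−c·ΔT) = (−$129.6 billion) / 0.64 = −$202.5 billion.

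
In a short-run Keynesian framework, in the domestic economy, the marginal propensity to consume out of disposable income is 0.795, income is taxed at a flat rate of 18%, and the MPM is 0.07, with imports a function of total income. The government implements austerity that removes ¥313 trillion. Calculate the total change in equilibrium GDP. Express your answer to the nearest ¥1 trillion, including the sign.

−¥749 trillion

Spending multiplier = 1/(1 − c(1−t) + m) = 1/(1 − 0.795×0.82 + 0.07) = 1/0.4181 ≈ 2.392.
ΔY = k × ΔG = (−¥313 trillion) / 0.4181 ≈ −¥749 trillion.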